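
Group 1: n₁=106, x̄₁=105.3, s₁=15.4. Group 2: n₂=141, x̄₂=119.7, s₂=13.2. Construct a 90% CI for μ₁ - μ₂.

Difference = -14.4. SE = √(15.4²/106 + 13.2²/141) = 1.864. CI = (-17.47, -11.33)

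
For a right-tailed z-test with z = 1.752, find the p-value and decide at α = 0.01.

p = P(Z > 1.752) = 1 - Φ(1.752) ≈ 0.0399. Since p ≥ 0.01, fail to reject H₀ (not significant) at α = 0.01.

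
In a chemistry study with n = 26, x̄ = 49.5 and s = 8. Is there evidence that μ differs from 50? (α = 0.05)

t = (x̄ - μ₀)/(s/√n) = (49.5 - 50)/(8/√26) = -0.319. df = 25, critical t = ±2.06. Fail to reject H₀.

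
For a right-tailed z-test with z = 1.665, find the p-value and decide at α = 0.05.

p = P(Z > 1.665) = 1 - Φ(1.665) ≈ 0.048. Since p < 0.05, reject H₀ (significant) at α = 0.05.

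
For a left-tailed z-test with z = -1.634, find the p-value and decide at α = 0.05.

p = P(Z < -1.634) = Φ(-1.634) ≈ 0.0511. Since p ≥ 0.05, fail to reject H₀ (not significant) at α = 0.05.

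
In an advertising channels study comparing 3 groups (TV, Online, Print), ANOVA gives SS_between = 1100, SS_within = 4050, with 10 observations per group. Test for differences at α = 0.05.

df_between = 2, df_within = 27. F = MS_between/MS_within = 550.0/150.0 = 3.667. F_crit ≈ 3.354. Reject H₀. At least one mean differs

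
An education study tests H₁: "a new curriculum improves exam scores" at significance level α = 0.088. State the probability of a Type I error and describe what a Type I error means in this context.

P(Type I error) = α = 0.088. A Type I error is rejecting H₀ when H₀ is actually true (false positive) — here, concluding that a new curriculum improves exam scores when in fact this is not the case. Consequence: adopting a curriculum that gives no real benefit — disruption for nothing.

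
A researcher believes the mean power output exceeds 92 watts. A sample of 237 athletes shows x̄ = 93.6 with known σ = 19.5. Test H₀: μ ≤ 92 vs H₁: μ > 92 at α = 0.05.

z = 1.263. Critical value: 1.645. Fail to reject H₀.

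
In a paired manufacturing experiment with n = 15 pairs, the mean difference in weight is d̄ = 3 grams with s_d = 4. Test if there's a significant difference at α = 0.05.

t = d̄/(s_d/√n) = 3/(4/√15) = 2.905. df = 14, critical t = ±2.145. Reject H₀.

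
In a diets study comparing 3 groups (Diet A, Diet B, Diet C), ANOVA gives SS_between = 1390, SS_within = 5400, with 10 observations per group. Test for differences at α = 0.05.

df_between = 2, df_within = 27. F = MS_between/MS_within = 695.0/200.0 = 3.475. F_crit ≈ 3.354. Reject H₀. At least one mean differs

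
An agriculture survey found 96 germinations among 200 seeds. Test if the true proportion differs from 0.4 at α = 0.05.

p̂ = 0.48, p₀ = 0.4. z = (p̂ - p₀)/√(p₀(1-p₀)/n) = 2.309. Critical: ±1.96. Reject H₀.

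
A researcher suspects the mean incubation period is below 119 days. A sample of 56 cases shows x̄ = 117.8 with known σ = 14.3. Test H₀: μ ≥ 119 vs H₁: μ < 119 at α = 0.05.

z = -0.628. Critical value: -1.645. Fail to reject H₀.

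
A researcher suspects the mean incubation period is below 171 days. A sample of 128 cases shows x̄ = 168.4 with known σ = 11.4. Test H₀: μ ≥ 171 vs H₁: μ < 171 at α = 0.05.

z = -2.58. Critical value: -1.645. Reject H₀.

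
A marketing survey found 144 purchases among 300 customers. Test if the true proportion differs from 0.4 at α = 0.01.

p̂ = 0.48, p₀ = 0.4. z = (p̂ - p₀)/√(p₀(1-p₀)/n) = 2.828. Critical: ±2.576. Reject H₀.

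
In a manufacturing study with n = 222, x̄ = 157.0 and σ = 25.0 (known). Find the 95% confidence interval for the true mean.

CI = x̄ ± z*(σ/√n) = 157.0 ± 1.96(25.0/√222) = 157.0 ± 3.29 = (153.71, 160.29)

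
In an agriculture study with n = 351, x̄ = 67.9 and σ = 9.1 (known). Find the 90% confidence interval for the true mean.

CI = x̄ ± z*(σ/√n) = 67.9 ± 1.645(9.1/√351) = 67.9 ± 0.8 = (67.1, 68.7)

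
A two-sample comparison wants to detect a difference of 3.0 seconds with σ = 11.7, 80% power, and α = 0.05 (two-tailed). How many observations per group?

n per group = 2(z_α/2 + z_β)²σ²/d² = 2×(1.96 + 0.84)²×11.7²/3.0² = 238.5 → n = 239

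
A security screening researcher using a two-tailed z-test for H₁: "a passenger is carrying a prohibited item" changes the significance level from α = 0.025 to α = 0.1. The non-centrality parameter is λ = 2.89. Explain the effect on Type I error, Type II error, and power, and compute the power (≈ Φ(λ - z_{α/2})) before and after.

Increasing α from 0.025 to 0.1:
• Type I error rate increases (α is the Type I rate by definition).
• Critical value moves from z_{α/2} = 2.241 to 1.645, so power = Φ(λ - z_{α/2}) goes from Φ(2.89 - 2.241) = 0.742 to Φ(2.89 - 1.645) = 0.893.
• Type II error rate β = 1 - power therefore decreases (0.258 → 0.107).
Appropriate when false negatives are costly — here, letting a prohibited item through — security breach.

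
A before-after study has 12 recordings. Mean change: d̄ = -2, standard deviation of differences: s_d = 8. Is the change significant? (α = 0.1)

t = d̄/(s_d/√n) = -2/(8/√12) = -0.866. df = 11, critical t = ±1.796. Fail to reject H₀.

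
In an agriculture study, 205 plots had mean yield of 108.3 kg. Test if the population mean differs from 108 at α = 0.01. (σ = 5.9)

z = (x̄ - μ₀)/(σ/√n) = (108.3 - 108)/(5.9/√205) = 0.728. Critical value: ±2.576. Since |0.728| ≤ 2.576, Fail to reject H₀.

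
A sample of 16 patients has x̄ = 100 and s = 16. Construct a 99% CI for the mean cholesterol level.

CI = x̄ ± t*(s/√n) = 100 ± 2.947(16/√16) = (88.21, 111.79)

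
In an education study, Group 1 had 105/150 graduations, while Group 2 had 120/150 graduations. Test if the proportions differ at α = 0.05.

p̂₁ = 0.7, p̂₂ = 0.8, pooled p̂ = 0.75. z = -2.0. Critical: ±1.96. Reject H₀.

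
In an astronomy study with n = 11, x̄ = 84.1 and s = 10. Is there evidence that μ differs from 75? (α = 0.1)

t = (x̄ - μ₀)/(s/√n) = (84.1 - 75)/(10/√11) = 3.018. df = 10, critical t = ±1.812. Reject H₀.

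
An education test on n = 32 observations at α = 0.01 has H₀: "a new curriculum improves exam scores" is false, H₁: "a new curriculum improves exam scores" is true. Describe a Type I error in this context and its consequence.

Type I error: rejecting H₀ when it is true — concluding that a new curriculum improves exam scores when in fact it is not. Consequence: adopting a curriculum that gives no real benefit — disruption for nothing.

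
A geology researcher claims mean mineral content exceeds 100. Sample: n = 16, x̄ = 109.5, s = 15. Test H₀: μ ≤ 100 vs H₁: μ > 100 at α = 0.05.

t = (109.5 - 100)/(15/√16) = 2.533, df = 15. Critical t = 1.753. Reject H₀.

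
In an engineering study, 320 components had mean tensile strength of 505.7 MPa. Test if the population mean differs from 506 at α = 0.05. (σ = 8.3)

z = (x̄ - μ₀)/(σ/√n) = (505.7 - 506)/(8.3/√320) = -0.647. Critical value: ±1.96. Since |-0.647| ≤ 1.96, Fail to reject H₀.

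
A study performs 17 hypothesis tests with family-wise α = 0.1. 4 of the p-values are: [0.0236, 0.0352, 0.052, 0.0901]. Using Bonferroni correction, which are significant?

Bonferroni α = 0.1/17 = 0.00588. None of the given p-values are significant.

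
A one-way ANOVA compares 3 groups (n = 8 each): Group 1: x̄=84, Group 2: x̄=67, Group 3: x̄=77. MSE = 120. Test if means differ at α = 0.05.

Grand mean = 76.0. SS_between = 1168.0, MS_between = 584.0. F = 4.867, F_crit ≈ 3.467. Reject H₀.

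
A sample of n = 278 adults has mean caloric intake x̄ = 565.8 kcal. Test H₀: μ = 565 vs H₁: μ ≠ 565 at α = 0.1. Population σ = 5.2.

z = (x̄ - μ₀)/(σ/√n) = (565.8 - 565)/(5.2/√278) = 2.565. Critical value: ±1.645. Since |2.565| > 1.645, Reject H₀.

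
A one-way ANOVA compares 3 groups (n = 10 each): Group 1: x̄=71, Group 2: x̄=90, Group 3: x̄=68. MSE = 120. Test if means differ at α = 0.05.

Grand mean = 76.33. SS_between = 2846.67, MS_between = 1423.33. F = 11.861, F_crit ≈ 3.354. Reject H₀.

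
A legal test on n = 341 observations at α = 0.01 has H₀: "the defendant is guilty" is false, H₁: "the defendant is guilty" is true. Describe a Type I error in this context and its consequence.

Type I error: rejecting H₀ when it is true — concluding that the defendant is guilty when in fact it is not. Consequence: convicting an innocent person.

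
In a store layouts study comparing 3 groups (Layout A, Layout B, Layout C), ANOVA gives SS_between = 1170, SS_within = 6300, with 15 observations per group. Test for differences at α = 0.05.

df_between = 2, df_within = 42. F = MS_between/MS_within = 585.0/150.0 = 3.9. F_crit ≈ 3.22. Reject H₀. At least one mean differs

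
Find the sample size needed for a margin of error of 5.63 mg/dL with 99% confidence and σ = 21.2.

n = (z*σ/E)² = (2.576×21.2/5.63)² = 94.1 → n = 95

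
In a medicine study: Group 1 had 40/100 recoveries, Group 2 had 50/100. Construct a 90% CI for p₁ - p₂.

p̂₁ = 0.4, p̂₂ = 0.5. Difference = -0.1. CI = (-0.215, 0.015)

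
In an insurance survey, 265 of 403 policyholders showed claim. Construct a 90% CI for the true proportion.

p̂ = 0.658. CI = p̂ ± z*√(p̂(1-p̂)/n) = (0.619, 0.696)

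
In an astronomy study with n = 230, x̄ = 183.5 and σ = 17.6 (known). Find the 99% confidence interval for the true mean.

CI = x̄ ± z*(σ/√n) = 183.5 ± 2.576(17.6/√230) = 183.5 ± 2.99 = (180.51, 186.49)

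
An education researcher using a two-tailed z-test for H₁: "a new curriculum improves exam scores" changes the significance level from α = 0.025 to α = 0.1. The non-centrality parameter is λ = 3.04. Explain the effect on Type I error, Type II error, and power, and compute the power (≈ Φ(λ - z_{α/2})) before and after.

Increasing α from 0.025 to 0.1:
• Type I error rate increases (α is the Type I rate by definition).
• Critical value moves from z_{α/2} = 2.241 to 1.645, so power = Φ(λ - z_{α/2}) goes from Φ(3.04 - 2.241) = 0.788 to Φ(3.04 - 1.645) = 0.918.
• Type II error rate β = 1 - power therefore decreases (0.212 → 0.082).
Appropriate when false negatives are costly — here, keeping the old curriculum when the new one would have helped students.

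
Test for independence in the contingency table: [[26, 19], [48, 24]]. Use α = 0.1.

χ² = 0.941. df = 1, critical = 2.706. Fail to reject H₀. No evidence of dependence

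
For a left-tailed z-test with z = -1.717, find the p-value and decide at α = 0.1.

p = P(Z < -1.717) = Φ(-1.717) ≈ 0.043. Since p < 0.1, reject H₀ (significant) at α = 0.1.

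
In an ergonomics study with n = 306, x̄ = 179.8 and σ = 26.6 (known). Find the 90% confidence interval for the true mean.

CI = x̄ ± z*(σ/√n) = 179.8 ± 1.645(26.6/√306) = 179.8 ± 2.5 = (177.3, 182.3)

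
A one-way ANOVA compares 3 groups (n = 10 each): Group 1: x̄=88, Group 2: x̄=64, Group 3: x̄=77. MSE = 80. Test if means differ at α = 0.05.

Grand mean = 76.33. SS_between = 2886.67, MS_between = 1443.33. F = 18.042, F_crit ≈ 3.354. Reject H₀.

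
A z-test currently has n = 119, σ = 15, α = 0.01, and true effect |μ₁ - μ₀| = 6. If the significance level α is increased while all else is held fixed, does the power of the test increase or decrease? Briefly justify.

Power increases: a larger α lowers the critical value, so more of the H₁ sampling distribution falls in the rejection region.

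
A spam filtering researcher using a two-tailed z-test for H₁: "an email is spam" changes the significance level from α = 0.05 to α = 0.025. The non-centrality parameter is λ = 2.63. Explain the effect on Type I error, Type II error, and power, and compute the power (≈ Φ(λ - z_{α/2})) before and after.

Decreasing α from 0.05 to 0.025:
• Type I error rate decreases (α is the Type I rate by definition).
• Critical value moves from z_{α/2} = 1.96 to 2.241, so power = Φ(λ - z_{α/2}) goes from Φ(2.63 - 1.96) = 0.749 to Φ(2.63 - 2.241) = 0.651.
• Type II error rate β = 1 - power therefore increases (0.251 → 0.349).
Appropriate when false positives are costly — here, a legitimate email is sent to the spam folder and the user misses it.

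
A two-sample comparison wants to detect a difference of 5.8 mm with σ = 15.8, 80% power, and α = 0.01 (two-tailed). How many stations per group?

n per group = 2(z_α/2 + z_β)²σ²/d² = 2×(2.576 + 0.84)²×15.8²/5.8² = 173.2 → n = 174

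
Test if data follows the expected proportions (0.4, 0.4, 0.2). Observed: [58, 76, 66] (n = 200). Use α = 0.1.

Expected: [80.0, 80.0, 40.0]. χ² = 23.15. df = 2, critical = 4.605. Reject H₀.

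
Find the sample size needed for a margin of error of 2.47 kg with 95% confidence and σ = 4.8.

n = (z*σ/E)² = (1.96×4.8/2.47)² = 14.5 → n = 15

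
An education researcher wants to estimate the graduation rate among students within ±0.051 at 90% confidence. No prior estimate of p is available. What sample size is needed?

Conservative approach: use p = 0.5 (maximizes p(1-p) = 0.25). n = z²(0.25)/E² = 1.645²×0.25/0.051² = 260.1 → n = 261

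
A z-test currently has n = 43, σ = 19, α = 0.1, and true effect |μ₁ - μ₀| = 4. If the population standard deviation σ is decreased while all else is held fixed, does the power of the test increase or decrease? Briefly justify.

Power increases: a smaller σ shrinks the standard error σ/√n, moving the sampling distribution under H₁ further from the critical value.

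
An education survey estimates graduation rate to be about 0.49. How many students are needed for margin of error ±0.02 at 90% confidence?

n = z²p(1-p)/E² = 1.645²×0.49×0.51/0.02² = 1690.6 → n = 1691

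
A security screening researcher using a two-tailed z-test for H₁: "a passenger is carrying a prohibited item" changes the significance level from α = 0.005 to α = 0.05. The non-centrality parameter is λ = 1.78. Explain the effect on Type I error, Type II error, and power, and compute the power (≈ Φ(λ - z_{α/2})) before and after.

Increasing α from 0.005 to 0.05:
• Type I error rate increases (α is the Type I rate by definition).
• Critical value moves from z_{α/2} = 2.807 to 1.96, so power = Φ(λ - z_{α/2}) goes from Φ(1.78 - 2.807) = 0.152 to Φ(1.78 - 1.96) = 0.429.
• Type II error rate β = 1 - power therefore decreases (0.848 → 0.571).
Appropriate when false negatives are costly — here, letting a prohibited item through — security breach.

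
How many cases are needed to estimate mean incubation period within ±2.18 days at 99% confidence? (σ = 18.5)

n = (z*σ/E)² = (2.576×18.5/2.18)² = 477.9 → n = 478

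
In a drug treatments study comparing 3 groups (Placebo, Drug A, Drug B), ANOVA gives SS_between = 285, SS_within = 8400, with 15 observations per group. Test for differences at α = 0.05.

df_between = 2, df_within = 42. F = MS_between/MS_within = 142.5/200.0 = 0.713. F_crit ≈ 3.22. Fail to reject H₀.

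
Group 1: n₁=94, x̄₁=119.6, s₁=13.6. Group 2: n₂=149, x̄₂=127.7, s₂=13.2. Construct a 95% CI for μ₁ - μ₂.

Difference = -8.1. SE = √(13.6²/94 + 13.2²/149) = 1.771. CI = (-11.57, -4.63)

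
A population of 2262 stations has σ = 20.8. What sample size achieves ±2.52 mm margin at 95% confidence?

Without FPC: n₀ = (1.96×20.8/2.52)² = 261.72. With FPC: n = n₀N/(n₀+N-1) = 234.7 → n = 235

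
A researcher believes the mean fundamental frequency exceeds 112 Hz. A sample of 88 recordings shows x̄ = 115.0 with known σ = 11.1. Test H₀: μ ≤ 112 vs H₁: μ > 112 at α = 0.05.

z = 2.535. Critical value: 1.645. Reject H₀.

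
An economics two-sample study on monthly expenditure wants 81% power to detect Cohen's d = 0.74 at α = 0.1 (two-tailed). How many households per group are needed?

z_{α/2} = 1.645, z_β = Φ⁻¹(0.81) = 0.878. For medium effect (d = 0.74): n per group = 2(z_{α/2} + z_β)²/d² = 2(1.645 + 0.878)²/0.74² = 23.2 → 24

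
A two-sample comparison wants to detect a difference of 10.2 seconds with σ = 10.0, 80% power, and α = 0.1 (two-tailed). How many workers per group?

n per group = 2(z_α/2 + z_β)²σ²/d² = 2×(1.645 + 0.84)²×10.0²/10.2² = 11.9 → n = 12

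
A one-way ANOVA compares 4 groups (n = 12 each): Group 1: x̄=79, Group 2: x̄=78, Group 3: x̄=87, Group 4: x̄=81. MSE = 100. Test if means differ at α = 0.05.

Grand mean = 81.25. SS_between = 585.0, MS_between = 195.0. F = 1.95, F_crit ≈ 2.816. Fail to reject H₀.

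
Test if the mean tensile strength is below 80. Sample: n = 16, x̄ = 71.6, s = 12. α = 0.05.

t = (71.6 - 80)/(12/√16) = -2.8, df = 15. Critical t = -1.753. Reject H₀.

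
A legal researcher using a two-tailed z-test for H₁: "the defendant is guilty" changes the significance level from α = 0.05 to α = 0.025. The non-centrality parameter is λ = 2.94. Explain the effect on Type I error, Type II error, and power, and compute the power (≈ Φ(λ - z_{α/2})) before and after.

Decreasing α from 0.05 to 0.025:
• Type I error rate decreases (α is the Type I rate by definition).
• Critical value moves from z_{α/2} = 1.96 to 2.241, so power = Φ(λ - z_{α/2}) goes from Φ(2.94 - 1.96) = 0.836 to Φ(2.94 - 2.241) = 0.758.
• Type II error rate β = 1 - power therefore increases (0.164 → 0.242).
Appropriate when false positives are costly — here, convicting an innocent person.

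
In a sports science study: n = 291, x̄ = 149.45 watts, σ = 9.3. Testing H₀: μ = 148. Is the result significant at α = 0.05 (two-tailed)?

z = (149.45 - 148)/(9.3/√291) = 2.66. Since |z| > 1.96, significant at α = 0.05.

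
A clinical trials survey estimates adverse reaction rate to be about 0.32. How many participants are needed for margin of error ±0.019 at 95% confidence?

n = z²p(1-p)/E² = 1.96²×0.32×0.68/0.019² = 2315.6 → n = 2316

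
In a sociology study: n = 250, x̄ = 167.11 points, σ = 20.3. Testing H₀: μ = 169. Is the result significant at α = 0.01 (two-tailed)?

z = (167.11 - 169)/(20.3/√250) = -1.472. Since |z| ≤ 2.576, not significant at α = 0.01.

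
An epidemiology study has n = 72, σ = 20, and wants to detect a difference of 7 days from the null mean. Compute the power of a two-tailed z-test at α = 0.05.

SE = σ/√n = 20/√72 = 2.357. Non-centrality λ = d/SE = 7/2.357 = 2.97. Power ≈ Φ(λ - z_{α/2}) = Φ(2.97 - 1.96) = Φ(1.01) = 0.844.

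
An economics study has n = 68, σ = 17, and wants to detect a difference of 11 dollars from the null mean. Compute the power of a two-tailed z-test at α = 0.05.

SE = σ/√n = 17/√68 = 2.062. Non-centrality λ = d/SE = 11/2.062 = 5.336. Power ≈ Φ(λ - z_{α/2}) = Φ(5.336 - 1.96) = Φ(3.376) = 1.0.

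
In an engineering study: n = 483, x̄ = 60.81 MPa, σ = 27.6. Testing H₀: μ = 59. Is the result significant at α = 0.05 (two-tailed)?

z = (60.81 - 59)/(27.6/√483) = 1.441. Since |z| ≤ 1.96, not significant at α = 0.05.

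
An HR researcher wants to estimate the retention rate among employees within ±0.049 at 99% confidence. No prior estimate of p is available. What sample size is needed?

Conservative approach: use p = 0.5 (maximizes p(1-p) = 0.25). n = z²(0.25)/E² = 2.576²×0.25/0.049² = 690.9 → n = 691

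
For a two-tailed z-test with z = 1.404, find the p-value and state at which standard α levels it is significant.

p = 2·P(Z > |1.404|) = 2·(1 - Φ(1.404)) ≈ 0.1603. Not significant at any standard level.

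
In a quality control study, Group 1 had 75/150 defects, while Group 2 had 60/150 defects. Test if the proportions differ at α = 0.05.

p̂₁ = 0.5, p̂₂ = 0.4, pooled p̂ = 0.45. z = 1.741. Critical: ±1.96. Fail to reject H₀.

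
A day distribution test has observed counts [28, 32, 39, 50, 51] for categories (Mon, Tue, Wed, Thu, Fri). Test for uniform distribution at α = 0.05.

Expected = 40 each. χ² = Σ(O-E)²/E = 10.75. df = 4, critical value = 9.488. Reject H₀.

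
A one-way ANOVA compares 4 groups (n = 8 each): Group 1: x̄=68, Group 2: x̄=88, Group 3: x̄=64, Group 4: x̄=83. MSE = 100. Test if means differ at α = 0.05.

Grand mean = 75.75. SS_between = 3206.0, MS_between = 1068.67. F = 10.687, F_crit ≈ 2.947. Reject H₀.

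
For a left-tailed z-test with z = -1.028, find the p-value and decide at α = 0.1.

p = P(Z < -1.028) = Φ(-1.028) ≈ 0.152. Since p ≥ 0.1, fail to reject H₀ (not significant) at α = 0.1.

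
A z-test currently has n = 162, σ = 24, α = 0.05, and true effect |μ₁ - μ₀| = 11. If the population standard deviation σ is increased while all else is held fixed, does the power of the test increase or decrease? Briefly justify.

Power decreases: a larger σ inflates the standard error σ/√n, pulling the sampling distribution under H₁ back toward the critical value.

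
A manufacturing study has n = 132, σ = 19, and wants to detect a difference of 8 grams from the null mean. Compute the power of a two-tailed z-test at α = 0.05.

SE = σ/√n = 19/√132 = 1.654. Non-centrality λ = d/SE = 8/1.654 = 4.838. Power ≈ Φ(λ - z_{α/2}) = Φ(4.838 - 1.96) = Φ(2.878) = 0.998.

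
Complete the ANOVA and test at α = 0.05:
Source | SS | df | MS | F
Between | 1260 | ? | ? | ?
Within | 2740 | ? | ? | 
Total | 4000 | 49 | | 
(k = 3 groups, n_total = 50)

df_between = 2, df_within = 47. MS_between = 630.0, MS_within = 58.3. F = 10.807, F_crit ≈ 3.195. Reject H₀.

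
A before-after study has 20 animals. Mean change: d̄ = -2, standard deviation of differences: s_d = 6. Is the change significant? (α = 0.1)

t = d̄/(s_d/√n) = -2/(6/√20) = -1.491. df = 19, critical t = ±1.729. Fail to reject H₀.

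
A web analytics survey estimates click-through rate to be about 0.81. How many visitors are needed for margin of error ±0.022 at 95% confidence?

n = z²p(1-p)/E² = 1.96²×0.81×0.19/0.022² = 1221.5 → n = 1222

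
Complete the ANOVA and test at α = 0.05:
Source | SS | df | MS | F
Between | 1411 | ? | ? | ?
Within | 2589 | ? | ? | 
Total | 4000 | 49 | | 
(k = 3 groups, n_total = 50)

df_between = 2, df_within = 47. MS_between = 705.5, MS_within = 55.09. F = 12.807, F_crit ≈ 3.195. Reject H₀.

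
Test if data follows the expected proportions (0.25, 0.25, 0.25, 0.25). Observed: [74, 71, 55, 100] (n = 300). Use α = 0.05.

Expected: [75.0, 75.0, 75.0, 75.0]. χ² = 13.893. df = 3, critical = 7.815. Reject H₀.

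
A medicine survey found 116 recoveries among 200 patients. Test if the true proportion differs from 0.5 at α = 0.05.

p̂ = 0.58, p₀ = 0.5. z = (p̂ - p₀)/√(p₀(1-p₀)/n) = 2.263. Critical: ±1.96. Reject H₀.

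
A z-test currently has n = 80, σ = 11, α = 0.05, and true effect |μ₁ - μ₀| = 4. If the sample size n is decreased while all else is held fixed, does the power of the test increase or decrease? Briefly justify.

Power decreases: a smaller n inflates the standard error σ/√n, pulling the sampling distribution under H₁ back toward the critical value.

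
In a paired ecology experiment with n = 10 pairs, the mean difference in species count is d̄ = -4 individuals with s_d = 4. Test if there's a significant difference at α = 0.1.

t = d̄/(s_d/√n) = -4/(4/√10) = -3.162. df = 9, critical t = ±1.833. Reject H₀.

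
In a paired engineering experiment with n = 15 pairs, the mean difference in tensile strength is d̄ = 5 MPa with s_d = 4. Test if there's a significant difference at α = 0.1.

t = d̄/(s_d/√n) = 5/(4/√15) = 4.841. df = 14, critical t = ±1.761. Reject H₀.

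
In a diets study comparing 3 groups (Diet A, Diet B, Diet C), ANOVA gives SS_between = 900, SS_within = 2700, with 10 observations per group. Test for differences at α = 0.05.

df_between = 2, df_within = 27. F = MS_between/MS_within = 450.0/100.0 = 4.5. F_crit ≈ 3.354. Reject H₀. At least one mean differs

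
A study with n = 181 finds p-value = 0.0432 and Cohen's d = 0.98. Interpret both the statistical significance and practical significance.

Statistically significant (p = 0.0432 < 0.05). Cohen's d = 0.98 indicates a large effect size. Both statistical and practical significance should be considered.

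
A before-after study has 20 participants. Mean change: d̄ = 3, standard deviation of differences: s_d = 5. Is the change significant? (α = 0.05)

t = d̄/(s_d/√n) = 3/(5/√20) = 2.683. df = 19, critical t = ±2.093. Reject H₀.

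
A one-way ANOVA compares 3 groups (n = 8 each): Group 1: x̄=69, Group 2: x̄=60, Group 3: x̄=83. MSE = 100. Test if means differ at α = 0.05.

Grand mean = 70.67. SS_between = 2149.33, MS_between = 1074.67. F = 10.747, F_crit ≈ 3.467. Reject H₀.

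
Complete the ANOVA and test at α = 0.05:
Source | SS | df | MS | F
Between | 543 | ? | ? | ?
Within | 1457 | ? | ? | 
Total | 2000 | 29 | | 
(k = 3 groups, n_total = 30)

df_between = 2, df_within = 27. MS_between = 271.5, MS_within = 53.96. F = 5.031, F_crit ≈ 3.354. Reject H₀.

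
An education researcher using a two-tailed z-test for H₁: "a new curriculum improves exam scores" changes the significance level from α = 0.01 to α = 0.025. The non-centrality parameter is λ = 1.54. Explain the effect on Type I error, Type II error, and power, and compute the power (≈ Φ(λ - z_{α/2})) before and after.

Increasing α from 0.01 to 0.025:
• Type I error rate increases (α is the Type I rate by definition).
• Critical value moves from z_{α/2} = 2.576 to 2.241, so power = Φ(λ - z_{α/2}) goes from Φ(1.54 - 2.576) = 0.15 to Φ(1.54 - 2.241) = 0.242.
• Type II error rate β = 1 - power therefore decreases (0.85 → 0.758).
Appropriate when false negatives are costly — here, keeping the old curriculum when the new one would have helped students.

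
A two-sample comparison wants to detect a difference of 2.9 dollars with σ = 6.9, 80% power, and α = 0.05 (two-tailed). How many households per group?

n per group = 2(z_α/2 + z_β)²σ²/d² = 2×(1.96 + 0.84)²×6.9²/2.9² = 88.8 → n = 89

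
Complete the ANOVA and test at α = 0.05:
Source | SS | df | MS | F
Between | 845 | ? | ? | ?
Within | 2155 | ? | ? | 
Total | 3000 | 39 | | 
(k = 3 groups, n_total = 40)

df_between = 2, df_within = 37. MS_between = 422.5, MS_within = 58.24. F = 7.254, F_crit ≈ 3.252. Reject H₀.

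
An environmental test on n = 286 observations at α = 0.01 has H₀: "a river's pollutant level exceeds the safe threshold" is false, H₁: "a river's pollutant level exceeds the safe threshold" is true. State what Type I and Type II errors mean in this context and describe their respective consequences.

Type I (false positive): concluding that a river's pollutant level exceeds the safe threshold when it is not — shutting down a compliant factory unnecessarily. Type II (false negative): failing to conclude that a river's pollutant level exceeds the safe threshold when it is — allowing unsafe pollution to continue. Which is costlier depends on domain priorities and is a judgement call rather than a statistical fact.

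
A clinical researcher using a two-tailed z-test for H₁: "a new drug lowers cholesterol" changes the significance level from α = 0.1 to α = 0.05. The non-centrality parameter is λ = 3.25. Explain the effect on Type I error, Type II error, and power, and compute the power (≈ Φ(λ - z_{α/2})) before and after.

Decreasing α from 0.1 to 0.05:
• Type I error rate decreases (α is the Type I rate by definition).
• Critical value moves from z_{α/2} = 1.645 to 1.96, so power = Φ(λ - z_{α/2}) goes from Φ(3.25 - 1.645) = 0.946 to Φ(3.25 - 1.96) = 0.901.
• Type II error rate β = 1 - power therefore increases (0.054 → 0.099).
Appropriate when false positives are costly — here, approving an ineffective drug — patients take a useless medication and may skip effective alternatives.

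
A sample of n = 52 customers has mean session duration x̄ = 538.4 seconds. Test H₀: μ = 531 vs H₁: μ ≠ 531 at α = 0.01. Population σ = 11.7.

z = (x̄ - μ₀)/(σ/√n) = (538.4 - 531)/(11.7/√52) = 4.561. Critical value: ±2.576. Since |4.561| > 2.576, Reject H₀.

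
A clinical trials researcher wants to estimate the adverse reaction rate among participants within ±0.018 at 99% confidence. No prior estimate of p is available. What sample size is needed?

Conservative approach: use p = 0.5 (maximizes p(1-p) = 0.25). n = z²(0.25)/E² = 2.576²×0.25/0.018² = 5120.2 → n = 5121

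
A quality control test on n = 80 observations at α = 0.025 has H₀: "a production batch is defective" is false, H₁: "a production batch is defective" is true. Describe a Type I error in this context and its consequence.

Type I error: rejecting H₀ when it is true — concluding that a production batch is defective when in fact it is not. Consequence: scrapping a good batch — wasted material and cost for no reason.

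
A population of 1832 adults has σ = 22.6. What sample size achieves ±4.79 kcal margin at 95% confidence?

Without FPC: n₀ = (1.96×22.6/4.79)² = 85.518. With FPC: n = n₀N/(n₀+N-1) = 81.7 → n = 82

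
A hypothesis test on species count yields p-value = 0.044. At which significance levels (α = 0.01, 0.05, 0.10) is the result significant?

p = 0.044. Significant at: α = 0.05, 0.1.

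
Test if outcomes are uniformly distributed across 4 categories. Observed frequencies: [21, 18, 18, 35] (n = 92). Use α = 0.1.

Expected = 23 each. χ² = Σ(O-E)²/E = 8.609. df = 3, critical value = 6.251. Reject H₀.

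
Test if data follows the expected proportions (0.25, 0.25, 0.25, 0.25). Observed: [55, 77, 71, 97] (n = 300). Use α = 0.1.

Expected: [75.0, 75.0, 75.0, 75.0]. χ² = 12.053. df = 3, critical = 6.251. Reject H₀.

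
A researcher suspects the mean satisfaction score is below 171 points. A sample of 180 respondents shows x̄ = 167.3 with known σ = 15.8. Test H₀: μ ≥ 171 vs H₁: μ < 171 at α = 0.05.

z = -3.142. Critical value: -1.645. Reject H₀.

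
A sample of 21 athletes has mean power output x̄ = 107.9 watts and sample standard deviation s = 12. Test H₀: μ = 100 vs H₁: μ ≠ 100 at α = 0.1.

t = (x̄ - μ₀)/(s/√n) = (107.9 - 100)/(12/√21) = 3.017. df = 20, critical t = ±1.725. Reject H₀.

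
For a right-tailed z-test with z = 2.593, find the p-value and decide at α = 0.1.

p = P(Z > 2.593) = 1 - Φ(2.593) ≈ 0.0048. Since p < 0.1, reject H₀ (significant) at α = 0.1.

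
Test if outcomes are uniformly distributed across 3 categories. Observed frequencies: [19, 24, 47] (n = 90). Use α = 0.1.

Expected = 30 each. χ² = Σ(O-E)²/E = 14.867. df = 2, critical value = 4.605. Reject H₀.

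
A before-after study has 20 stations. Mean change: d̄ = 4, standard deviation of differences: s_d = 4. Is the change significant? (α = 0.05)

t = d̄/(s_d/√n) = 4/(4/√20) = 4.472. df = 19, critical t = ±2.093. Reject H₀.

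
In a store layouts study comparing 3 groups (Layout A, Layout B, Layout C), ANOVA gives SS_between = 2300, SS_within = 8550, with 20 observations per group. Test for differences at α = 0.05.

df_between = 2, df_within = 57. F = MS_between/MS_within = 1150.0/150.0 = 7.667. F_crit ≈ 3.159. Reject H₀. At least one mean differs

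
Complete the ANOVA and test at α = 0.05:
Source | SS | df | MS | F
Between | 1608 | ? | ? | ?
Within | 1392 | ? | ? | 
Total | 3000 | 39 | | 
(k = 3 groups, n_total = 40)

df_between = 2, df_within = 37. MS_between = 804.0, MS_within = 37.62. F = 21.371, F_crit ≈ 3.252. Reject H₀.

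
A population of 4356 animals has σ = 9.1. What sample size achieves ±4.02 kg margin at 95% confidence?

Without FPC: n₀ = (1.96×9.1/4.02)² = 19.685. With FPC: n = n₀N/(n₀+N-1) = 19.6 → n = 20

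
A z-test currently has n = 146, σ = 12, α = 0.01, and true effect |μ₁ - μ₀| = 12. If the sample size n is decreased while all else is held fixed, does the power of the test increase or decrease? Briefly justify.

Power decreases: a smaller n inflates the standard error σ/√n, pulling the sampling distribution under H₁ back toward the critical value.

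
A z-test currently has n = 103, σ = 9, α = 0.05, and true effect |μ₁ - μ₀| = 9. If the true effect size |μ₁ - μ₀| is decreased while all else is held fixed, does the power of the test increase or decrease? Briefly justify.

Power decreases: a smaller true effect decreases the non-centrality λ = |μ₁ - μ₀|/(σ/√n).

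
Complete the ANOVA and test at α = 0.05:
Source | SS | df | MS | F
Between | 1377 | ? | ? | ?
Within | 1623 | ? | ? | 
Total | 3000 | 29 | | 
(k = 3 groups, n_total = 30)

df_between = 2, df_within = 27. MS_between = 688.5, MS_within = 60.11. F = 11.454, F_crit ≈ 3.354. Reject H₀.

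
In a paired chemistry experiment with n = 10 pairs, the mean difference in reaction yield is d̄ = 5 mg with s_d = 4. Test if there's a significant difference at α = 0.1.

t = d̄/(s_d/√n) = 5/(4/√10) = 3.953. df = 9, critical t = ±1.833. Reject H₀.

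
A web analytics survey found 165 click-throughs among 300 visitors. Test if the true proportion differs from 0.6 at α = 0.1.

p̂ = 0.55, p₀ = 0.6. z = (p̂ - p₀)/√(p₀(1-p₀)/n) = -1.768. Critical: ±1.645. Reject H₀.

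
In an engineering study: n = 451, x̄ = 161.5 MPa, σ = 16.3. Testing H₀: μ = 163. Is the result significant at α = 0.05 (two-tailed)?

z = (161.5 - 163)/(16.3/√451) = -1.954. Since |z| ≤ 1.96, not significant at α = 0.05.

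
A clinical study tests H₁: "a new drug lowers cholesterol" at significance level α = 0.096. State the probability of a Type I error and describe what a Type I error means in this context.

P(Type I error) = α = 0.096. A Type I error is rejecting H₀ when H₀ is actually true (false positive) — here, concluding that a new drug lowers cholesterol when in fact this is not the case. Consequence: approving an ineffective drug — patients take a useless medication and may skip effective alternatives.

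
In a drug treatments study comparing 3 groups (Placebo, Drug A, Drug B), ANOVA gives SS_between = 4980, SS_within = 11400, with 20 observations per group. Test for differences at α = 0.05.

df_between = 2, df_within = 57. F = MS_between/MS_within = 2490.0/200.0 = 12.45. F_crit ≈ 3.159. Reject H₀. At least one mean differs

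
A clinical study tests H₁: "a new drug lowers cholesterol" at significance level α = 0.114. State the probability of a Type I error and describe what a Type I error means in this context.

P(Type I error) = α = 0.114. A Type I error is rejecting H₀ when H₀ is actually true (false positive) — here, concluding that a new drug lowers cholesterol when in fact this is not the case. Consequence: approving an ineffective drug — patients take a useless medication and may skip effective alternatives.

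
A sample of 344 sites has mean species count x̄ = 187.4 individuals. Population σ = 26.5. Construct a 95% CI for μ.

CI = x̄ ± z*(σ/√n) = 187.4 ± 1.96(26.5/√344) = 187.4 ± 2.8 = (184.6, 190.2)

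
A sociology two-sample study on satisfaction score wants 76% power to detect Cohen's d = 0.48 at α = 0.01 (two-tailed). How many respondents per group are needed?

z_{α/2} = 2.576, z_β = Φ⁻¹(0.76) = 0.706. For small effect (d = 0.48): n per group = 2(z_{α/2} + z_β)²/d² = 2(2.576 + 0.706)²/0.48² = 93.5 → 94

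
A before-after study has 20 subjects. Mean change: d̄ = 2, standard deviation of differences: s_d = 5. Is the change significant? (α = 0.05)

t = d̄/(s_d/√n) = 2/(5/√20) = 1.789. df = 19, critical t = ±2.093. Fail to reject H₀.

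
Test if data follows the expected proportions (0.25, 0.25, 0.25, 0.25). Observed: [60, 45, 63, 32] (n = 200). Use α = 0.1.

Expected: [50.0, 50.0, 50.0, 50.0]. χ² = 12.36. df = 3, critical = 6.251. Reject H₀.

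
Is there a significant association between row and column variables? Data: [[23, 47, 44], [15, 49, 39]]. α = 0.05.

χ² = 1.473. df = 2, critical = 5.991. Fail to reject H₀. No evidence of dependence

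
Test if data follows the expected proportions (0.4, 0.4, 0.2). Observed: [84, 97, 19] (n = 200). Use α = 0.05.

Expected: [80.0, 80.0, 40.0]. χ² = 14.838. df = 2, critical = 5.991. Reject H₀.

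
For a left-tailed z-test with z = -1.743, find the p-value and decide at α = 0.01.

p = P(Z < -1.743) = Φ(-1.743) ≈ 0.0407. Since p ≥ 0.01, fail to reject H₀ (not significant) at α = 0.01.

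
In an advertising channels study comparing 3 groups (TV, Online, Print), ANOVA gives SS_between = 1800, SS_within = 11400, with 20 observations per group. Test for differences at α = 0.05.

df_between = 2, df_within = 57. F = MS_between/MS_within = 900.0/200.0 = 4.5. F_crit ≈ 3.159. Reject H₀. At least one mean differs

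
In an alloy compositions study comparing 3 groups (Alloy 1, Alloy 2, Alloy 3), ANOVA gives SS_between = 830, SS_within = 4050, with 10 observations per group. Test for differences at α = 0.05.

df_between = 2, df_within = 27. F = MS_between/MS_within = 415.0/150.0 = 2.767. F_crit ≈ 3.354. Fail to reject H₀.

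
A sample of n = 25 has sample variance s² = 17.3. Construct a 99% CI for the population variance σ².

df = 24. χ²_{0.005} = 45.559, χ²_{0.995} = 9.886. CI for σ² = ((n-1)s²/χ²_{α/2}, (n-1)s²/χ²_{1-α/2}) = (24·17.3/45.559, 24·17.3/9.886) = (9.11, 42.0)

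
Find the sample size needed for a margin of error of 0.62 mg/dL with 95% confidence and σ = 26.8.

n = (z*σ/E)² = (1.96×26.8/0.62)² = 7177.9 → n = 7178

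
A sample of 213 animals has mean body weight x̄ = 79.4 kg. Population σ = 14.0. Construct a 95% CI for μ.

CI = x̄ ± z*(σ/√n) = 79.4 ± 1.96(14.0/√213) = 79.4 ± 1.88 = (77.52, 81.28)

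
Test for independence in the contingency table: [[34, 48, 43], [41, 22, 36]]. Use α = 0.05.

χ² = 8.021. df = 2, critical = 5.991. Reject H₀. Variables are dependent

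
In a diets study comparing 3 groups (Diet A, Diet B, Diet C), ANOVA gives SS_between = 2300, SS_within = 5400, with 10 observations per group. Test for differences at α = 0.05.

df_between = 2, df_within = 27. F = MS_between/MS_within = 1150.0/200.0 = 5.75. F_crit ≈ 3.354. Reject H₀. At least one mean differs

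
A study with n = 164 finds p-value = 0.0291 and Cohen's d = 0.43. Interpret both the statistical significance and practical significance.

Statistically significant (p = 0.0291 < 0.05). Cohen's d = 0.43 indicates a small effect size. Both statistical and practical significance should be considered.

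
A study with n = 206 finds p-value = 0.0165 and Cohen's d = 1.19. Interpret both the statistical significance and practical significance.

Statistically significant (p = 0.0165 < 0.05). Cohen's d = 1.19 indicates a large effect size. Both statistical and practical significance should be considered.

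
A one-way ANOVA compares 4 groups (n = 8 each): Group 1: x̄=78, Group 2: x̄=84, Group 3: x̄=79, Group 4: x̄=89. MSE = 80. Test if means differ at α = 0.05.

Grand mean = 82.5. SS_between = 616.0, MS_between = 205.33. F = 2.567, F_crit ≈ 2.947. Fail to reject H₀.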